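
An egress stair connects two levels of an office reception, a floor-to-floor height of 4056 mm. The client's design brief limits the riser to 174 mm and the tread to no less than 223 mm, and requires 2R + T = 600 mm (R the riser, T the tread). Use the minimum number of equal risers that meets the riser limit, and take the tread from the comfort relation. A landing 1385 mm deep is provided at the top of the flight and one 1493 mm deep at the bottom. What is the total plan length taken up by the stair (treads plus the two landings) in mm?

At most 174 each: 4056/174 = 23.31, giving 24 risers.
Each riser is 4056/24 = 169 mm (≤ 174 mm).
From 2R + T = 600: T = 600 − 338 = 262 mm.
24 risers give 23 treads; going = 23 × 262 = 6026 mm.
Add landings: 6026 + 1385 + 1493 = 8904 mm.

8904 mm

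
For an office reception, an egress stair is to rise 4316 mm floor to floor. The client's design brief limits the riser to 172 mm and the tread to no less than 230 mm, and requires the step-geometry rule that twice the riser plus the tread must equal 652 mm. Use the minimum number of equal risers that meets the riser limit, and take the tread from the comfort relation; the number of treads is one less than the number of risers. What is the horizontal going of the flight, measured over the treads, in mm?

8000 mm

At most 172 each: 4316/172 = 25.09, giving 26 risers.
R = 4316 ÷ 26 = 166 mm.
T = 652 − 2·166 = 320 mm, which satisfies the 230 mm minimum.
Going = (26 − 1) × 320 = 8000 mm.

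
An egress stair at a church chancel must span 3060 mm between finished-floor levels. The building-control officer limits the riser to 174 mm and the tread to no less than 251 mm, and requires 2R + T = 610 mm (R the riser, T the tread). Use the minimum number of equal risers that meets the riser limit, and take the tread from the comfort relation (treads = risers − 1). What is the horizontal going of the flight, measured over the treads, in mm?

4590 mm

3060 / 174 = 17.586 → round up to 18 risers.
R = 3060 ÷ 18 = 170 mm.
T = 610 − 2·170 = 270 mm, which satisfies the 251 mm minimum.
Going = (18 − 1) × 270 = 4590 mm.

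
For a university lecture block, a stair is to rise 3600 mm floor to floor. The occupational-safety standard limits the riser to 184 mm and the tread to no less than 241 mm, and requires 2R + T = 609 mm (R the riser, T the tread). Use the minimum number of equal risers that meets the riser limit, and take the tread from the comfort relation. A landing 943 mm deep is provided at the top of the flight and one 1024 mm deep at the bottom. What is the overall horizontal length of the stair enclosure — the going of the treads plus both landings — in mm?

At most 184 each: 3600/184 = 19.57, giving 20 risers.
Each riser is 3600/20 = 180 mm (≤ 184 mm).
Tread T = 609 − 2 × 180 = 249 mm (≥ 241 mm).
Going = (20 − 1) × 249 = 4731 mm.
Add landings: 4731 + 943 + 1024 = 6698 mm.

6698 mm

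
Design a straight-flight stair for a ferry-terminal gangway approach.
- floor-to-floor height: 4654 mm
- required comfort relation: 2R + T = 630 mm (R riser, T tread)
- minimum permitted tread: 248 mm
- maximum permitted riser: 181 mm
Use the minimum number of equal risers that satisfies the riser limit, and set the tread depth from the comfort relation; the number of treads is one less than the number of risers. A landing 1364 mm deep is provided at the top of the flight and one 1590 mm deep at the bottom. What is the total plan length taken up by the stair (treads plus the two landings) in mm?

9754 mm

⌈4654/181⌉ = 26 risers.
Each riser is 4654/26 = 179 mm (≤ 181 mm).
T = 630 − 2·179 = 272 mm, which satisfies the 248 mm minimum.
26 risers give 25 treads; going = 25 × 272 = 6800 mm.
Add landings: 6800 + 1364 + 1590 = 9754 mm.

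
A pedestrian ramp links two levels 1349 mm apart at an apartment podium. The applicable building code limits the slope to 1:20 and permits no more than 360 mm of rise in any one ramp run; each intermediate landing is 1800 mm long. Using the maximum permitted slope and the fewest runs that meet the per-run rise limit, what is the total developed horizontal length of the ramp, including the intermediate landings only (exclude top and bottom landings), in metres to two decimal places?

32.38 m

At most 360 each: 1349/360 = 3.75, giving 4 ramp runs. That means 3 intermediate landings.
Ramp run (horizontal) at 1:20: 1349 × 20 = 26980 mm.
Intermediate landings: 3 × 1800 = 5400 mm.
Developed length = 26980 + 5400 = 32380 mm.
= 32.38 m.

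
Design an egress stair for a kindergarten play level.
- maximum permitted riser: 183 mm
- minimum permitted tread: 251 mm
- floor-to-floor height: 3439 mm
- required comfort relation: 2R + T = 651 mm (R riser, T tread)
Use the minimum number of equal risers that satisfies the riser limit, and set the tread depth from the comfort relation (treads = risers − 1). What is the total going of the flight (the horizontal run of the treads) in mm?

5202 mm

3439 / 183 = 18.792 → round up to 19 risers.
R = 3439 ÷ 19 = 181 mm.
Tread T = 651 − 2 × 181 = 289 mm (≥ 251 mm).
Going = (19 − 1) × 289 = 5202 mm.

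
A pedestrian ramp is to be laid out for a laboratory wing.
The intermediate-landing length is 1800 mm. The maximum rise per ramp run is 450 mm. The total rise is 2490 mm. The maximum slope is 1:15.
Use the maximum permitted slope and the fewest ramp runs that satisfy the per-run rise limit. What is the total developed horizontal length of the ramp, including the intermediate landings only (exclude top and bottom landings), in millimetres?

46350 mm

2490 / 450 = 5.533 → round up to 6 ramp runs. That means 5 intermediate landings.
Ramp run (horizontal) at 1:15: 2490 × 15 = 37350 mm.
Intermediate landings: 5 × 1800 = 9000 mm.
Total developed length = 37350 + 9000 = 46350 mm.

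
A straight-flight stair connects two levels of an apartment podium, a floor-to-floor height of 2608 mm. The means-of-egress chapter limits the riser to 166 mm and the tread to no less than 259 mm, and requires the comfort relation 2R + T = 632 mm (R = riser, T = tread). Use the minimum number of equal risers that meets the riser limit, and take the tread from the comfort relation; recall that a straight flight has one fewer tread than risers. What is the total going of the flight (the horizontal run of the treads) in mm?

2608 / 166 = 15.711 → round up to 16 risers.
Each riser is 2608/16 = 163 mm (≤ 166 mm).
T = 632 − 2·163 = 306 mm, which satisfies the 259 mm minimum.
16 risers give 15 treads; going = 15 × 306 = 4590 mm.

4590 mm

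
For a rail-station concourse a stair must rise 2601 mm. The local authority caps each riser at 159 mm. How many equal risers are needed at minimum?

17 risers

2601 / 159 = 16.358 → round up to 17 risers.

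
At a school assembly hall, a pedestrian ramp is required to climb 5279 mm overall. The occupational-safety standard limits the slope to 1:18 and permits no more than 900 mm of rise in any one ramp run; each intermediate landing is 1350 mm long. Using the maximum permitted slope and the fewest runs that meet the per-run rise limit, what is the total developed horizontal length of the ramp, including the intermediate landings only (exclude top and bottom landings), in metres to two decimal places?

101.77 m

At most 900 each: 5279/900 = 5.87, giving 6 ramp runs. That means 5 intermediate landings.
Horizontal run for 5279 mm of rise at 1:18 is 5279 × 18 = 95022 mm.
Intermediate landings: 5 × 1350 = 6750 mm.
Total developed length = 95022 + 6750 = 101772 mm.
= 101.77 m.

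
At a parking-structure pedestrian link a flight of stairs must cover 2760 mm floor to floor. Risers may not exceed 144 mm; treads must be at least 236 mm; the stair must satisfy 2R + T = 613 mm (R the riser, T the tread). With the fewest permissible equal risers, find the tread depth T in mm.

2760 / 144 = 19.167 → round up to 20 risers.
R = 2760 ÷ 20 = 138 mm.
T = 613 − 2·138 = 337 mm, which satisfies the 236 mm minimum.

337 mm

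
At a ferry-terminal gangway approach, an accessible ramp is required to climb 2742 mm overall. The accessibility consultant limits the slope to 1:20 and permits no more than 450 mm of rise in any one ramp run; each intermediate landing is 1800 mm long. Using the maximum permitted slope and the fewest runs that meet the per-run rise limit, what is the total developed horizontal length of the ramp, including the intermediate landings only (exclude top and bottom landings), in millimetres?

⌈2742/450⌉ = 7 ramp runs. That means 6 intermediate landings.
Ramp run (horizontal) at 1:20: 2742 × 20 = 54840 mm.
Intermediate landings: 6 × 1800 = 10800 mm.
Total developed length = 54840 + 10800 = 65640 mm.

65640 mm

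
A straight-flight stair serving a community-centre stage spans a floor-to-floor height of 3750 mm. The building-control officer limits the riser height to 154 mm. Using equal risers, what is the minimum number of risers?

25 risers

3750 / 154 = 24.35, so 25 risers are needed.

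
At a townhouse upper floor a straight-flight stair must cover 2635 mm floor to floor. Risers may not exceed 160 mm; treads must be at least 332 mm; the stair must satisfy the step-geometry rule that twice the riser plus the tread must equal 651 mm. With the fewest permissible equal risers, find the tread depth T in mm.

341 mm

⌈2635/160⌉ = 17 risers.
R = 2635 ÷ 17 = 155 mm.
From 2R + T = 651: T = 651 − 310 = 341 mm.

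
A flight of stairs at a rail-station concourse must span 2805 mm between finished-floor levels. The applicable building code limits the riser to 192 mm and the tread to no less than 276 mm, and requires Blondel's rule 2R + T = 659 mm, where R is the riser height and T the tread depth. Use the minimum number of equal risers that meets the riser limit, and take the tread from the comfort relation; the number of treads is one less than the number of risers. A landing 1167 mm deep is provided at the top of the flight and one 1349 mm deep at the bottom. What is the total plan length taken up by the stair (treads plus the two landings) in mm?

6506 mm

2805 / 192 = 14.609 → round up to 15 risers.
Each riser is 2805/15 = 187 mm (≤ 192 mm).
From 2R + T = 659: T = 659 − 374 = 285 mm.
15 risers give 14 treads; going = 14 × 285 = 3990 mm.
Enclosure = 3990 + 1167 + 1349 = 6506 mm.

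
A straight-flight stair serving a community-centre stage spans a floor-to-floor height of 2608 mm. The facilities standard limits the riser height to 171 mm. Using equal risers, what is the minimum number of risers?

2608 / 171 = 15.251 → round up to 16 risers.

16 risers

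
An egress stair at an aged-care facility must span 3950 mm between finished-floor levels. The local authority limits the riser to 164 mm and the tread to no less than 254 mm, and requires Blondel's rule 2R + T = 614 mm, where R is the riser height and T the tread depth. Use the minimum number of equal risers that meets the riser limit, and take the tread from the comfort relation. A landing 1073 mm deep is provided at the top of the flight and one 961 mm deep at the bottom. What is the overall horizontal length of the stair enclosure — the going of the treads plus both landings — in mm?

3950 / 164 = 24.09, so 25 risers are needed.
Each riser is 3950/25 = 158 mm (≤ 164 mm).
From 2R + T = 614: T = 614 − 316 = 298 mm.
25 risers give 24 treads; going = 24 × 298 = 7152 mm.
Add landings: 7152 + 1073 + 961 = 9186 mm.

9186 mm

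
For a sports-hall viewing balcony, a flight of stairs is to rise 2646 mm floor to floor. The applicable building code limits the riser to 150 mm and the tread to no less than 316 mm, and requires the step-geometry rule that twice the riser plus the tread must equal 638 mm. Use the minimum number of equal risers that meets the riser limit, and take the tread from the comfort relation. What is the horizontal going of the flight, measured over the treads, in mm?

2646 / 150 = 17.64, so 18 risers are needed.
Riser R = 2646 / 18 = 147 mm, within the 150 mm limit.
From 2R + T = 638: T = 638 − 294 = 344 mm.
18 risers give 17 treads; going = 17 × 344 = 5848 mm.

5848 mm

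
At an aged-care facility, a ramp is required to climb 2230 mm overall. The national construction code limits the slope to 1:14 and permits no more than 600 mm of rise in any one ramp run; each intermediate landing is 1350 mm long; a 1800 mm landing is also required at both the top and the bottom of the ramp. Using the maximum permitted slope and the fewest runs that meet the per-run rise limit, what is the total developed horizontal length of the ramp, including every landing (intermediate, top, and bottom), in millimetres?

2230 / 600 = 3.717 → round up to 4 ramp runs. That means 3 intermediate landings.
Horizontal run for 2230 mm of rise at 1:14 is 2230 × 14 = 31220 mm.
Intermediate landings: 3 × 1350 = 4050 mm.
Top and bottom landings: 2 × 1800 = 3600 mm.
Total = 31220 + 4050 + 3600 = 38870 mm.

38870 mm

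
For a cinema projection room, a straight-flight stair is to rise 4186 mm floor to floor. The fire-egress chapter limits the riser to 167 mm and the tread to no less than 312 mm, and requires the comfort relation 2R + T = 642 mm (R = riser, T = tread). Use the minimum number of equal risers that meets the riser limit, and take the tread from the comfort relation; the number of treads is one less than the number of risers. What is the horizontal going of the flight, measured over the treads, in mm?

4186 / 167 = 25.066 → round up to 26 risers.
Riser R = 4186 / 26 = 161 mm, within the 167 mm limit.
From 2R + T = 642: T = 642 − 322 = 320 mm.
Going = (26 − 1) × 320 = 8000 mm.

8000 mm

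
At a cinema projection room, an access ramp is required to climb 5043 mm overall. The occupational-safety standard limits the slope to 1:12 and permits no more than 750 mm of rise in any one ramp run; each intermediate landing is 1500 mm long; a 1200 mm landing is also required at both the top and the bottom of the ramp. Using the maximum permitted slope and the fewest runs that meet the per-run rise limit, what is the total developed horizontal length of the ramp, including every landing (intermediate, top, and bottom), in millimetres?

71916 mm

At most 750 each: 5043/750 = 6.72, giving 7 ramp runs. That means 6 intermediate landings.
Ramp run (horizontal) at 1:12: 5043 × 12 = 60516 mm.
Intermediate landings: 6 × 1500 = 9000 mm.
Top and bottom landings: 2 × 1200 = 2400 mm.
Total = 60516 + 9000 + 2400 = 71916 mm.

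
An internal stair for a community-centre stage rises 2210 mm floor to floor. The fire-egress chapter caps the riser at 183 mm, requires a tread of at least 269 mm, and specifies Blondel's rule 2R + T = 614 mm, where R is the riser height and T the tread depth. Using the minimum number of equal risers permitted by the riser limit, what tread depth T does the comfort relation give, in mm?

274 mm

2210 / 183 = 12.08, so 13 risers are needed.
Each riser is 2210/13 = 170 mm (≤ 183 mm).
Tread T = 614 − 2 × 170 = 274 mm (≥ 269 mm).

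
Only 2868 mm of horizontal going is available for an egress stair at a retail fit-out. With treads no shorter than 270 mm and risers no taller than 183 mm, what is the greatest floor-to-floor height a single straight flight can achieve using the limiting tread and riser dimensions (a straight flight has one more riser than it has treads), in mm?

2013 mm

Treads that fit: ⌊2868 / 270⌋ = 10.
Risers = treads + 1 = 11.
Maximum height = 11 × 183 = 2013 mm.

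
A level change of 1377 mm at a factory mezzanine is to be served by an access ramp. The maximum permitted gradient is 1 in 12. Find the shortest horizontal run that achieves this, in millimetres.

Run = rise × 12 = 1377 × 12 = 16524 mm.

16524 mm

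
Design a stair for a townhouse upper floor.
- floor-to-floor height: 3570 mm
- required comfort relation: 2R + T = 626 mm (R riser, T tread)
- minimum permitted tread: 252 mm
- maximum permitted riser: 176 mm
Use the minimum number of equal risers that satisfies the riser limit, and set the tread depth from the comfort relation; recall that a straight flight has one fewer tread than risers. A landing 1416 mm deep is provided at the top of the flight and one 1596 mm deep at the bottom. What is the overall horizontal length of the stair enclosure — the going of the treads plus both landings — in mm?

8732 mm

⌈3570/176⌉ = 21 risers.
Each riser is 3570/21 = 170 mm (≤ 176 mm).
From 2R + T = 626: T = 626 − 340 = 286 mm.
Going = (21 − 1) × 286 = 5720 mm.
Add landings: 5720 + 1416 + 1596 = 8732 mm.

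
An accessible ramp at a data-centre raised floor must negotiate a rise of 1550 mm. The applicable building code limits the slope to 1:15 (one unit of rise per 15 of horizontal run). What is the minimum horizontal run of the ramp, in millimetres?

At 1:15 the run is 15 × 1550 = 23250 mm.

23250 mm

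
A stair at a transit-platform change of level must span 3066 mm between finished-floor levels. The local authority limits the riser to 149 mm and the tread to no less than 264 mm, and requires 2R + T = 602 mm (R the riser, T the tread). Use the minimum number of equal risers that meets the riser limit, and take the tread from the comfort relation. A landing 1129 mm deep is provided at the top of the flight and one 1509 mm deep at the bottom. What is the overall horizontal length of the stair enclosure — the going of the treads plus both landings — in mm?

8838 mm

3066 / 149 = 20.577 → round up to 21 risers.
R = 3066 ÷ 21 = 146 mm.
T = 602 − 2·146 = 310 mm, which satisfies the 264 mm minimum.
Treads = 21 − 1 = 20; going = 20 × 310 = 6200 mm.
Add landings: 6200 + 1129 + 1509 = 8838 mm.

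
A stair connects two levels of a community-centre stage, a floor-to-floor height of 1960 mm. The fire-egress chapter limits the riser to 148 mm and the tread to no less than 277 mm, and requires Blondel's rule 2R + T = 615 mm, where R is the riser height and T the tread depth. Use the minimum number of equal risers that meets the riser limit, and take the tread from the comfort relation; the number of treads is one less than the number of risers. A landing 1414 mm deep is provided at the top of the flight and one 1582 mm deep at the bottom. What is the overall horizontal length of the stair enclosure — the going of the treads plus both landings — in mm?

⌈1960/148⌉ = 14 risers.
Riser R = 1960 / 14 = 140 mm, within the 148 mm limit.
T = 615 − 2·140 = 335 mm, which satisfies the 277 mm minimum.
14 risers give 13 treads; going = 13 × 335 = 4355 mm.
Add landings: 4355 + 1414 + 1582 = 7351 mm.

7351 mm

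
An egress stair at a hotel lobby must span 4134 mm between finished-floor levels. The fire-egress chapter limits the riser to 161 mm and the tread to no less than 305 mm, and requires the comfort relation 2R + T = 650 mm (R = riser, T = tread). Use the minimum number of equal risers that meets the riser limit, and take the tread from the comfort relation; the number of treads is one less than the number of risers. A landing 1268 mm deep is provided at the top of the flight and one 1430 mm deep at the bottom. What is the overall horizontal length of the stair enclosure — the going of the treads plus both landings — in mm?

10998 mm

4134 / 161 = 25.68, so 26 risers are needed.
Each riser is 4134/26 = 159 mm (≤ 161 mm).
T = 650 − 2·159 = 332 mm, which satisfies the 305 mm minimum.
26 risers give 25 treads; going = 25 × 332 = 8300 mm.
Enclosure = 8300 + 1268 + 1430 = 10998 mm.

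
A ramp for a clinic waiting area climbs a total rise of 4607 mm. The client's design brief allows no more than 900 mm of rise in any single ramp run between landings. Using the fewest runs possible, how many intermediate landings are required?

5 intermediate landings

⌈4607/900⌉ = 6 ramp runs.
6 runs are separated by 5 intermediate landings.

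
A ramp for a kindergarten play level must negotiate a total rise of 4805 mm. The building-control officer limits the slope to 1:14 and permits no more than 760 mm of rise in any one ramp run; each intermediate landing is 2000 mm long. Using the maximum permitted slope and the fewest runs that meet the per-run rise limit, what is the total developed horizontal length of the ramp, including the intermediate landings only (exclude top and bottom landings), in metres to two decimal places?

79.27 m

⌈4805/760⌉ = 7 ramp runs. That means 6 intermediate landings.
Ramp run (horizontal) at 1:14: 4805 × 14 = 67270 mm.
6 intermediate landings contribute 6 × 2000 = 12000 mm.
Total developed length = 67270 + 12000 = 79270 mm.
= 79.27 m.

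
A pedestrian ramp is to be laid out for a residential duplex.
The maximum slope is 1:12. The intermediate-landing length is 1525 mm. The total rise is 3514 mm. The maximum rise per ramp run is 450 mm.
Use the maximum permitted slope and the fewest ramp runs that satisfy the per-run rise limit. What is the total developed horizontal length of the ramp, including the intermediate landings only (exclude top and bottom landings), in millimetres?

52843 mm

At most 450 each: 3514/450 = 7.81, giving 8 ramp runs. That means 7 intermediate landings.
Ramp run (horizontal) at 1:12: 3514 × 12 = 42168 mm.
Intermediate landings: 7 × 1525 = 10675 mm.
Total developed length = 42168 + 10675 = 52843 mm.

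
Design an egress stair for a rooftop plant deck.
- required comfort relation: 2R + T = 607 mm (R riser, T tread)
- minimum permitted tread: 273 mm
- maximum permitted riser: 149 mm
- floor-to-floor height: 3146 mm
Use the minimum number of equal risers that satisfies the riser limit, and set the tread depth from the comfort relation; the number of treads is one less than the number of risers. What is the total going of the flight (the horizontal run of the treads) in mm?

At most 149 each: 3146/149 = 21.11, giving 22 risers.
Each riser is 3146/22 = 143 mm (≤ 149 mm).
From 2R + T = 607: T = 607 − 286 = 321 mm.
22 risers give 21 treads; going = 21 × 321 = 6741 mm.

6741 mm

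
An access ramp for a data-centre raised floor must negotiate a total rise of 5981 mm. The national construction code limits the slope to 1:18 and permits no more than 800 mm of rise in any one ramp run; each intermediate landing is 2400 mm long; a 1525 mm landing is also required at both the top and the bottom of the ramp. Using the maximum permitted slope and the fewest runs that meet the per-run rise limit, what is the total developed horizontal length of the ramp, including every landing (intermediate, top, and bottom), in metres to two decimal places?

⌈5981/800⌉ = 8 ramp runs. That means 7 intermediate landings.
Horizontal run for 5981 mm of rise at 1:18 is 5981 × 18 = 107658 mm.
7 intermediate landings contribute 7 × 2400 = 16800 mm.
Top and bottom landings: 2 × 1525 = 3050 mm.
Total = 107658 + 16800 + 3050 = 127508 mm.
= 127.51 m.

127.51 m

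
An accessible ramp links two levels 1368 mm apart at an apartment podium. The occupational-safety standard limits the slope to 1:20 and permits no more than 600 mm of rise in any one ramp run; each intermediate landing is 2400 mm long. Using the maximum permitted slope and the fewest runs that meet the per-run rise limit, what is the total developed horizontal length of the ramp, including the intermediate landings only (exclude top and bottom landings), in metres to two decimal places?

32.16 m

⌈1368/600⌉ = 3 ramp runs. That means 2 intermediate landings.
Horizontal run for 1368 mm of rise at 1:20 is 1368 × 20 = 27360 mm.
Intermediate landings: 2 × 2400 = 4800 mm.
Total developed length = 27360 + 4800 = 32160 mm.
= 32.16 m.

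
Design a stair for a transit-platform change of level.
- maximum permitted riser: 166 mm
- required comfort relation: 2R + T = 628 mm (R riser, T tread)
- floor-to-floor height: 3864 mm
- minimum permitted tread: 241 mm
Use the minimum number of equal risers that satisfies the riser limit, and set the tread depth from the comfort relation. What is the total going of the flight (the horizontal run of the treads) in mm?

7038 mm

3864 / 166 = 23.28, so 24 risers are needed.
Each riser is 3864/24 = 161 mm (≤ 166 mm).
T = 628 − 2·161 = 306 mm, which satisfies the 241 mm minimum.
24 risers give 23 treads; going = 23 × 306 = 7038 mm.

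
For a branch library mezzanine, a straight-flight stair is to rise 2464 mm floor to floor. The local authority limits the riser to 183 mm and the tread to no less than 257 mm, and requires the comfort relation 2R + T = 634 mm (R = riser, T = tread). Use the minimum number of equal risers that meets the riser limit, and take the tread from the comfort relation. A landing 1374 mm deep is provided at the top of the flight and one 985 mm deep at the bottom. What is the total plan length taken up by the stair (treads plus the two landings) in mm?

2464 / 183 = 13.46, so 14 risers are needed.
Riser R = 2464 / 14 = 176 mm, within the 183 mm limit.
T = 634 − 2·176 = 282 mm, which satisfies the 257 mm minimum.
Treads = 14 − 1 = 13; going = 13 × 282 = 3666 mm.
Add landings: 3666 + 1374 + 985 = 6025 mm.

6025 mm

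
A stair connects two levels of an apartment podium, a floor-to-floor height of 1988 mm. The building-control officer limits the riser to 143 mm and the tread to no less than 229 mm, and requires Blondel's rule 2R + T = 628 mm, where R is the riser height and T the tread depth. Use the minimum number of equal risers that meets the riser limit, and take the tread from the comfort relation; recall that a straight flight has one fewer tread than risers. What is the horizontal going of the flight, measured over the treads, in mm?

4472 mm

At most 143 each: 1988/143 = 13.90, giving 14 risers.
Riser R = 1988 / 14 = 142 mm, within the 143 mm limit.
T = 628 − 2·142 = 344 mm, which satisfies the 229 mm minimum.
Treads = 14 − 1 = 13; going = 13 × 344 = 4472 mm.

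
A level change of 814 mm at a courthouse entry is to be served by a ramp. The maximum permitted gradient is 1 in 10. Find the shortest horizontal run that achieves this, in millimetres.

Run = rise × 10 = 814 × 10 = 8140 mm.

8140 mm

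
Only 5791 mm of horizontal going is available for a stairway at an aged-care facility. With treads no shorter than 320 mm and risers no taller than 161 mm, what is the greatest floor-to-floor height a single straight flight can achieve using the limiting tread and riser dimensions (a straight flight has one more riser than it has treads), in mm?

3059 mm

5791 / 320 = 18.10, so 18 treads fit.
Risers = treads + 1 = 19.
Maximum height = 19 × 161 = 3059 mm.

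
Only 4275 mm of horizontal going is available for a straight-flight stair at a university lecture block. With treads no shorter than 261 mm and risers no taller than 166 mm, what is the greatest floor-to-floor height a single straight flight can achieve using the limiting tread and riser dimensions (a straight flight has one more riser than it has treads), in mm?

Treads that fit: ⌊4275 / 261⌋ = 16.
Risers = treads + 1 = 17.
Maximum height = 17 × 166 = 2822 mm.

2822 mm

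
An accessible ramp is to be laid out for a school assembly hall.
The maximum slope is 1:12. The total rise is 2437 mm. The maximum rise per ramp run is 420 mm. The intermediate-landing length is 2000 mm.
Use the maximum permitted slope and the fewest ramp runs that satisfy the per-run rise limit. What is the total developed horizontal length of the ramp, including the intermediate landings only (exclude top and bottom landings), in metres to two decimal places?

39.24 m

⌈2437/420⌉ = 6 ramp runs. That means 5 intermediate landings.
Ramp run (horizontal) at 1:12: 2437 × 12 = 29244 mm.
5 intermediate landings contribute 5 × 2000 = 10000 mm.
Total developed length = 29244 + 10000 = 39244 mm.
= 39.24 m.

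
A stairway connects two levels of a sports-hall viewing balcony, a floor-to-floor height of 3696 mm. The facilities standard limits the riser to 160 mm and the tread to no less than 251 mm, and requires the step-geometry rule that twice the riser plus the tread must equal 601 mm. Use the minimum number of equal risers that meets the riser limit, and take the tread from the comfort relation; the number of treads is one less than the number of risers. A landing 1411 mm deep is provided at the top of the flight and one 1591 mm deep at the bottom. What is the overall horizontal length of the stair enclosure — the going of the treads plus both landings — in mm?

At most 160 each: 3696/160 = 23.10, giving 24 risers.
Each riser is 3696/24 = 154 mm (≤ 160 mm).
T = 601 − 2·154 = 293 mm, which satisfies the 251 mm minimum.
Going = (24 − 1) × 293 = 6739 mm.
Add landings: 6739 + 1411 + 1591 = 9741 mm.

9741 mm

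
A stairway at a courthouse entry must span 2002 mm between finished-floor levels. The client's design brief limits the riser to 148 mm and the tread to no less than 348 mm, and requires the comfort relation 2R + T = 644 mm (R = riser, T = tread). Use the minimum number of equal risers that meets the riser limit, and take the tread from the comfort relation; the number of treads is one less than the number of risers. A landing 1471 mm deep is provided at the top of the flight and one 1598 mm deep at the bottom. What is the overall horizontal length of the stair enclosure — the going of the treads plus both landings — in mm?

7723 mm

2002 / 148 = 13.527 → round up to 14 risers.
Riser R = 2002 / 14 = 143 mm, within the 148 mm limit.
T = 644 − 2·143 = 358 mm, which satisfies the 348 mm minimum.
14 risers give 13 treads; going = 13 × 358 = 4654 mm.
Add landings: 4654 + 1471 + 1598 = 7723 mm.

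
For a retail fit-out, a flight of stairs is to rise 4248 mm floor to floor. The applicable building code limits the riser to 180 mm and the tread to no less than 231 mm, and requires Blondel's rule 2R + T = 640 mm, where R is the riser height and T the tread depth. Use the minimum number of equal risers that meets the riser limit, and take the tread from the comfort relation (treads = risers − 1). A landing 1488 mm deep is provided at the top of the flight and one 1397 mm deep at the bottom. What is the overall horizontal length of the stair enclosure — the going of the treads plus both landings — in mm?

4248 / 180 = 23.60, so 24 risers are needed.
Riser R = 4248 / 24 = 177 mm, within the 180 mm limit.
Tread T = 640 − 2 × 177 = 286 mm (≥ 231 mm).
Going = (24 − 1) × 286 = 6578 mm.
Enclosure = 6578 + 1488 + 1397 = 9463 mm.

9463 mm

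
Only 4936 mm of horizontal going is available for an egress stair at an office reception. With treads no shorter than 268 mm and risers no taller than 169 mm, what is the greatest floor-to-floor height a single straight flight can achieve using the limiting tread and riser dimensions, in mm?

3211 mm

Treads that fit: ⌊4936 / 268⌋ = 18.
Risers = treads + 1 = 19.
Maximum height = 19 × 169 = 3211 mm.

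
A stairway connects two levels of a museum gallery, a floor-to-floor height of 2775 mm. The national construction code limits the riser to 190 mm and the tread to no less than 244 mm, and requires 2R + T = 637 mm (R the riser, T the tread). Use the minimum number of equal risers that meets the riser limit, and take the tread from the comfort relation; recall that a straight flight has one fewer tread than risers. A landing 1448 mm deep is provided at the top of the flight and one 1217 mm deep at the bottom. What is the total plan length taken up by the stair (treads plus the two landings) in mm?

⌈2775/190⌉ = 15 risers.
Riser R = 2775 / 15 = 185 mm, within the 190 mm limit.
From 2R + T = 637: T = 637 − 370 = 267 mm.
Treads = 15 − 1 = 14; going = 14 × 267 = 3738 mm.
Add landings: 3738 + 1448 + 1217 = 6403 mm.

6403 mm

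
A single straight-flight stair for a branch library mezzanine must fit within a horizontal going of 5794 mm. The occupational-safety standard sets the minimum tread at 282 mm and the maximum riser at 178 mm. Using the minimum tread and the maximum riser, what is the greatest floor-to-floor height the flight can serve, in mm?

Treads that fit: ⌊5794 / 282⌋ = 20.
Risers = treads + 1 = 21.
Maximum height = 21 × 178 = 3738 mm.

3738 mm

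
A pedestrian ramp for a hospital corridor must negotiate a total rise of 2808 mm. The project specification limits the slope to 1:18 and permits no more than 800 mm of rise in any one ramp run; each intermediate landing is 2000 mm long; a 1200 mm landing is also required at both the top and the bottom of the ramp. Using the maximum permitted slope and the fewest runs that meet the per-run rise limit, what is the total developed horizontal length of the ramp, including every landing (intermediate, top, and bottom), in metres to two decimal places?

58.94 m

⌈2808/800⌉ = 4 ramp runs. That means 3 intermediate landings.
Ramp run (horizontal) at 1:18: 2808 × 18 = 50544 mm.
3 intermediate landings contribute 3 × 2000 = 6000 mm.
Top and bottom landings: 2 × 1200 = 2400 mm.
Total = 50544 + 6000 + 2400 = 58944 mm.
= 58.94 m.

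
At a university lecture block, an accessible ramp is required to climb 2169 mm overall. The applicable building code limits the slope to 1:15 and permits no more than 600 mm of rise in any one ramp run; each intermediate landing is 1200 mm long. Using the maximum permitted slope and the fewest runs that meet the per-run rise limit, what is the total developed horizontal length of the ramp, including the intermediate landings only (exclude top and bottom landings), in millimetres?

36135 mm

At most 600 each: 2169/600 = 3.62, giving 4 ramp runs. That means 3 intermediate landings.
Horizontal run for 2169 mm of rise at 1:15 is 2169 × 15 = 32535 mm.
Intermediate landings: 3 × 1200 = 3600 mm.
Developed length = 32535 + 3600 = 36135 mm.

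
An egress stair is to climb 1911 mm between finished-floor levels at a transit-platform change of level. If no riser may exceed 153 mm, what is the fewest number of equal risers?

13 risers

1911 / 153 = 12.490 → round up to 13 risers.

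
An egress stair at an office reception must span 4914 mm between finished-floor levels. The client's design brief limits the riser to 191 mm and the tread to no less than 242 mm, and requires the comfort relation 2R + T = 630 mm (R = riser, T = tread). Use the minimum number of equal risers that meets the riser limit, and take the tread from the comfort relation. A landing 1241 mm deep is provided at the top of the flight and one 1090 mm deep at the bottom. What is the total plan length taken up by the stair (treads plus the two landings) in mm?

8631 mm

4914 / 191 = 25.73, so 26 risers are needed.
Each riser is 4914/26 = 189 mm (≤ 191 mm).
From 2R + T = 630: T = 630 − 378 = 252 mm.
Treads = 26 − 1 = 25; going = 25 × 252 = 6300 mm.
Enclosure = 6300 + 1241 + 1090 = 8631 mm.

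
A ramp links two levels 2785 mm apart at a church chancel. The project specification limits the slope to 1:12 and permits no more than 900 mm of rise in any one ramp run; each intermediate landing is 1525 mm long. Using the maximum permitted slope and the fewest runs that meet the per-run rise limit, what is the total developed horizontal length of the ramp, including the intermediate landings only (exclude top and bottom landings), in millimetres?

At most 900 each: 2785/900 = 3.09, giving 4 ramp runs. That means 3 intermediate landings.
Ramp run (horizontal) at 1:12: 2785 × 12 = 33420 mm.
3 intermediate landings contribute 3 × 1525 = 4575 mm.
Developed length = 33420 + 4575 = 37995 mm.

37995 mm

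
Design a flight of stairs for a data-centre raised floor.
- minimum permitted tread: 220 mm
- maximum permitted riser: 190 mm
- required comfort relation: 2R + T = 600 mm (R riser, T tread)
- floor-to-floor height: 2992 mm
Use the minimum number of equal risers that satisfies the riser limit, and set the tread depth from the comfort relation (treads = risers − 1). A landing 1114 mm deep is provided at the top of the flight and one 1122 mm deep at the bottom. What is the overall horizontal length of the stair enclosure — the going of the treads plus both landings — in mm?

5626 mm

At most 190 each: 2992/190 = 15.75, giving 16 risers.
Each riser is 2992/16 = 187 mm (≤ 190 mm).
Tread T = 600 − 2 × 187 = 226 mm (≥ 220 mm).
16 risers give 15 treads; going = 15 × 226 = 3390 mm.
Add landings: 3390 + 1114 + 1122 = 5626 mm.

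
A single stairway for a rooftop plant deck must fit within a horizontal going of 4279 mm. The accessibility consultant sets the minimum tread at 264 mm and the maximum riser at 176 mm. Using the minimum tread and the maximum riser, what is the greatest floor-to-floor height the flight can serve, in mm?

2992 mm

4279 / 264 = 16.21, so 16 treads fit.
Risers = treads + 1 = 17.
Maximum height = 17 × 176 = 2992 mm.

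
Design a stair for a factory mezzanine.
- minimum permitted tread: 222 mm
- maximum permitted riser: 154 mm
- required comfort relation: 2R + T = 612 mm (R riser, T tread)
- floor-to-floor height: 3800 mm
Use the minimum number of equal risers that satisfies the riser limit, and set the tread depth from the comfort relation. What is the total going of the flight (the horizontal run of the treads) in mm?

7392 mm

3800 / 154 = 24.68, so 25 risers are needed.
R = 3800 ÷ 25 = 152 mm.
Tread T = 612 − 2 × 152 = 308 mm (≥ 222 mm).
25 risers give 24 treads; going = 24 × 308 = 7392 mm.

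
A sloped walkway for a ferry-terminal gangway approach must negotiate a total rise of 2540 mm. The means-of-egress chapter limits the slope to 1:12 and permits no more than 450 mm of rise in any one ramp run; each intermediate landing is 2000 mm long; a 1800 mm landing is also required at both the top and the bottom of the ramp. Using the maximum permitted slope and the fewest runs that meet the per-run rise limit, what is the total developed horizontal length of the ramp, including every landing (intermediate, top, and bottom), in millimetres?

At most 450 each: 2540/450 = 5.64, giving 6 ramp runs. That means 5 intermediate landings.
Horizontal run for 2540 mm of rise at 1:12 is 2540 × 12 = 30480 mm.
5 intermediate landings contribute 5 × 2000 = 10000 mm.
Top and bottom landings: 2 × 1800 = 3600 mm.
Total = 30480 + 10000 + 3600 = 44080 mm.

44080 mm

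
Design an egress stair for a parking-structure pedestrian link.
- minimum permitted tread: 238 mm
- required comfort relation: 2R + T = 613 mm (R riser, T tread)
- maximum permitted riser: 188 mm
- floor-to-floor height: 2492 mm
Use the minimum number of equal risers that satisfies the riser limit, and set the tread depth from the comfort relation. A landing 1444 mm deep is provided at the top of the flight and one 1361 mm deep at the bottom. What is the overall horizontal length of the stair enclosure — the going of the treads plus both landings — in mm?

6146 mm

At most 188 each: 2492/188 = 13.26, giving 14 risers.
R = 2492 ÷ 14 = 178 mm.
From 2R + T = 613: T = 613 − 356 = 257 mm.
Going = (14 − 1) × 257 = 3341 mm.
Enclosure = 3341 + 1444 + 1361 = 6146 mm.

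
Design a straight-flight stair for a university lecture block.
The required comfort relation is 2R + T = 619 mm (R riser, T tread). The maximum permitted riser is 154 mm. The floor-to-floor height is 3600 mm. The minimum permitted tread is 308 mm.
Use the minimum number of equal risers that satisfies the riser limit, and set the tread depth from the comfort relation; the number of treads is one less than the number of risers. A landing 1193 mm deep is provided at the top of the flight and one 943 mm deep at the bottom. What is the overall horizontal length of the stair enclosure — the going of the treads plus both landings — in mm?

3600 / 154 = 23.38, so 24 risers are needed.
R = 3600 ÷ 24 = 150 mm.
T = 619 − 2·150 = 319 mm, which satisfies the 308 mm minimum.
24 risers give 23 treads; going = 23 × 319 = 7337 mm.
Add landings: 7337 + 1193 + 943 = 9473 mm.

9473 mm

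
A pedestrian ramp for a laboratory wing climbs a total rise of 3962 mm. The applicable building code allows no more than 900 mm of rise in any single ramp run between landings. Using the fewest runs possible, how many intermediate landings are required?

4 intermediate landings

At most 900 each: 3962/900 = 4.40, giving 5 ramp runs.
5 runs are separated by 4 intermediate landings.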